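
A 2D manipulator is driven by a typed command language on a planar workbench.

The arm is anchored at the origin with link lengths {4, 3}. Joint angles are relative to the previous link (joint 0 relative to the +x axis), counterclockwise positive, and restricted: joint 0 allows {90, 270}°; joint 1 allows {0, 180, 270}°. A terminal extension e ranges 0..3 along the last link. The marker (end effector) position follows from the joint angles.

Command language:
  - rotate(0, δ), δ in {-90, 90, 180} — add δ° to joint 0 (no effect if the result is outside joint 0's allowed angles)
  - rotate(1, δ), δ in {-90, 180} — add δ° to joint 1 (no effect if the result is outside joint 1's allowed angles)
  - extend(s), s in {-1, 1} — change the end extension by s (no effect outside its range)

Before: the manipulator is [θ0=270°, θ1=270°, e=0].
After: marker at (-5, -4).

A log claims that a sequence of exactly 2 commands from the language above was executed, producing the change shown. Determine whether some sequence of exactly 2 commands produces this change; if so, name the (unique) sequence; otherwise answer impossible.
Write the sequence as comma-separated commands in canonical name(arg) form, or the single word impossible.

from: [θ0=270°, θ1=270°, e=0]
t=1 extend(1) ⇒ [θ0=270°, θ1=270°, e=1]
t=2 extend(1) ⇒ [θ0=270°, θ1=270°, e=2]
all 49 alternatives checked — unique.

extend(1), extend(1)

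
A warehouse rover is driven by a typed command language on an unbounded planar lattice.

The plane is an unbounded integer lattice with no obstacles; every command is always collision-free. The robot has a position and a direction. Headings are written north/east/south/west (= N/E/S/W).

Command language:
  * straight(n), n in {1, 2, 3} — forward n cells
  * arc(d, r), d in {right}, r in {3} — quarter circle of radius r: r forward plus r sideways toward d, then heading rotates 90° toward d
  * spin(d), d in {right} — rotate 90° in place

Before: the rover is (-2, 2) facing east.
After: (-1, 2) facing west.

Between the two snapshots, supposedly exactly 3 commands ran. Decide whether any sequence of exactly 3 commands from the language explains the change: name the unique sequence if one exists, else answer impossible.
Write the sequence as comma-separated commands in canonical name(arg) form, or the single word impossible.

key: position moved to (-1,2) AND the heading swung to W — translation plus rotation needed
begin: (-2, 2) facing east
step 1 (straight(1)): (-1, 2) facing east
step 2 (spin(right)): (-1, 2) facing south
step 3 (spin(right)): (-1, 2) facing west
no other 3-command option fits: unique.

straight(1), spin(right), spin(right)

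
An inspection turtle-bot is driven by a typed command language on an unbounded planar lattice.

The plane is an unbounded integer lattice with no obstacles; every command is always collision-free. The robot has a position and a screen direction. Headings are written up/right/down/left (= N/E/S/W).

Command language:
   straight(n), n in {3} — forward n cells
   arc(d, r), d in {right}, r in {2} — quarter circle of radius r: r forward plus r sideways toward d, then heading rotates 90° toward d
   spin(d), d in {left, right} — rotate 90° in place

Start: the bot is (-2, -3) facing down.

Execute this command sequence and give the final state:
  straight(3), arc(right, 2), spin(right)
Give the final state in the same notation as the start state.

initial: (-2, -3) facing down
[1] after straight(3): (-2, -6) facing down
[2] after arc(right, 2): (-4, -8) facing left
[3] after spin(right): (-4, -8) facing up

(-4, -8) facing up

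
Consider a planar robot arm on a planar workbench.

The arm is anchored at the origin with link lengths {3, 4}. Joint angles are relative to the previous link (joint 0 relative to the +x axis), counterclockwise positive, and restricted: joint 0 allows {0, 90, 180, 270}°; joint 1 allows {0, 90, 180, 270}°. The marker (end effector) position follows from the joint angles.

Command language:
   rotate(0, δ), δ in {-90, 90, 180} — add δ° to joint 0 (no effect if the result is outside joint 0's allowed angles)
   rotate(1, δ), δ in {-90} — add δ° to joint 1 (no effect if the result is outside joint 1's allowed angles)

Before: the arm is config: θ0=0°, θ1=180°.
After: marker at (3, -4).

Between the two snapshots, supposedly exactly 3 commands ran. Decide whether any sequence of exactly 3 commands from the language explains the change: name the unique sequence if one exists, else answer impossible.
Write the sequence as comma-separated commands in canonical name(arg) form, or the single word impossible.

rotate(1, -90), rotate(1, -90), rotate(1, -90)

start: config: θ0=0°, θ1=180°
1. rotate(1, -90) → config: θ0=0°, θ1=90°
2. rotate(1, -90) → config: θ0=0°, θ1=0°
3. rotate(1, -90) → config: θ0=0°, θ1=270°
uniquely the one of 64 3-step routes that fits.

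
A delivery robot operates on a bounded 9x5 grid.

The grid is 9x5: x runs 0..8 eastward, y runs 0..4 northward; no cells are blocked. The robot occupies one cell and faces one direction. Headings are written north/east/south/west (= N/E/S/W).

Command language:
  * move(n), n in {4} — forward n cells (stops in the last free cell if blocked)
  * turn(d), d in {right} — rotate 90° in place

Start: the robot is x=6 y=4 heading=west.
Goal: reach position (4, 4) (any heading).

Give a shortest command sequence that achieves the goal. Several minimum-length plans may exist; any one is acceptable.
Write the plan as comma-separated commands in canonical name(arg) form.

initial: x=6 y=4 heading=west
1. move(4) → x=2 y=4 heading=west
2. move(4) → x=0 y=4 heading=west
3. turn(right) → x=0 y=4 heading=north
4. turn(right) → x=0 y=4 heading=east
5. move(4) → x=4 y=4 heading=east
shorter routes all fall short; 5 is best.

move(4), move(4), turn(right), turn(right), move(4)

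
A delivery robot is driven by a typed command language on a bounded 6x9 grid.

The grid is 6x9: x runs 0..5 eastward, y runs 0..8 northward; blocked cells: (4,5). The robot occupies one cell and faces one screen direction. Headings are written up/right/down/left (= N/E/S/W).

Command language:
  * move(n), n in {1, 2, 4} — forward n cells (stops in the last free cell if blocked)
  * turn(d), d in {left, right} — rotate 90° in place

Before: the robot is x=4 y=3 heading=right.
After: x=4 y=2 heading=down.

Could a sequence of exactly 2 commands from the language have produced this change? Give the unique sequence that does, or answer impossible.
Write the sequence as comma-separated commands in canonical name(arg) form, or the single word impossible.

key: order matters: swapping turn(right) and move(1) lands elsewhere
t0: x=4 y=3 heading=right
[1] after turn(right): x=4 y=3 heading=down
[2] after move(1): x=4 y=2 heading=down
uniquely the one of 25 2-step routes that fits.

turn(right), move(1)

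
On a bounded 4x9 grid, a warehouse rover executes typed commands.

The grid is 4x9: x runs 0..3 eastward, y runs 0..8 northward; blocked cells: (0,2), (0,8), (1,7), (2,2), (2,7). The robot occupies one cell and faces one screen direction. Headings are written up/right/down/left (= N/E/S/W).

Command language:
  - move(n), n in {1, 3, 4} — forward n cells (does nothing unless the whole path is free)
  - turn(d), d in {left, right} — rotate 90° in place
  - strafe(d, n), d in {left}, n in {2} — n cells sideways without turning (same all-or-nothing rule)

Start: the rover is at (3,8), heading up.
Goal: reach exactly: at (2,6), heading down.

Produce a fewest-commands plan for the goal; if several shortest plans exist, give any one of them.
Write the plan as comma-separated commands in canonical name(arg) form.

begin: at (3,8), heading up
1. turn(left) → at (3,8), heading left
2. strafe(left, 2) → at (3,6), heading left
3. move(1) → at (2,6), heading left
4. turn(left) → at (2,6), heading down
nothing shorter than 4 reaches the goal.

turn(left), strafe(left, 2), move(1), turn(left)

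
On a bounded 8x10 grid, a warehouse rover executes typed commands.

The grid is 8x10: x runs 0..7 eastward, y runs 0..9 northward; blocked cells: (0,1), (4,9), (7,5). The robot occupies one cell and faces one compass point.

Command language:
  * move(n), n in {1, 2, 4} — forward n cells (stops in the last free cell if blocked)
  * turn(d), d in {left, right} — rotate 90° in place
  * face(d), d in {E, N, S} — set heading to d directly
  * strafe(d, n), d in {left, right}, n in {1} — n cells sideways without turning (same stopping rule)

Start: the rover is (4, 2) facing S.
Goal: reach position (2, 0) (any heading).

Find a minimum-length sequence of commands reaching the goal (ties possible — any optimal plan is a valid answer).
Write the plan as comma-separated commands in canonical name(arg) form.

move(2), strafe(right, 1), strafe(right, 1)

t0: (4, 2) facing S
1. move(2) → (4, 0) facing S
2. strafe(right, 1) → (3, 0) facing S
3. strafe(right, 1) → (2, 0) facing S
no 2-step plan works, so 3 is optimal.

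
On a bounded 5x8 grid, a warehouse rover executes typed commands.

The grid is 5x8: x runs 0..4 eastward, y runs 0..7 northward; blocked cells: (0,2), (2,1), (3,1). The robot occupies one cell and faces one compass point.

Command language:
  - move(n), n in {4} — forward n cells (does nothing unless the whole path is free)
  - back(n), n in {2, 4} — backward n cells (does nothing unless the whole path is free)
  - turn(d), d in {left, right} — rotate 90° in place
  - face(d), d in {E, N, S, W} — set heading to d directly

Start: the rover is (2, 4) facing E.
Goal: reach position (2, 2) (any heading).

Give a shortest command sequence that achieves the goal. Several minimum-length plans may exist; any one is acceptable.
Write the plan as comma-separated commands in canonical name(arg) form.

turn(left), back(2)

initial: (2, 4) facing E
1. turn(left) → (2, 4) facing N
2. back(2) → (2, 2) facing N
minimal: 2 command(s), checked below 2.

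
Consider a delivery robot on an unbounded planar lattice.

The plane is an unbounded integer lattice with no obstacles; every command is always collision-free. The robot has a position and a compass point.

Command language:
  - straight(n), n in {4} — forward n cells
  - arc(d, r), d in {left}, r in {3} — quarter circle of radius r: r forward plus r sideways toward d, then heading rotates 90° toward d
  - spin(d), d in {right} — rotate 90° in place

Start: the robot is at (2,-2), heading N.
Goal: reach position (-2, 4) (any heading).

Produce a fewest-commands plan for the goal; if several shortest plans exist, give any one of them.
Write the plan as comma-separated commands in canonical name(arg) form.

start: at (2,-2), heading N
t=1 spin(right) ⇒ at (2,-2), heading E
t=2 arc(left, 3) ⇒ at (5,1), heading N
t=3 arc(left, 3) ⇒ at (2,4), heading W
t=4 straight(4) ⇒ at (-2,4), heading W
minimal: 4 command(s), checked below 4.

spin(right), arc(left, 3), arc(left, 3), straight(4)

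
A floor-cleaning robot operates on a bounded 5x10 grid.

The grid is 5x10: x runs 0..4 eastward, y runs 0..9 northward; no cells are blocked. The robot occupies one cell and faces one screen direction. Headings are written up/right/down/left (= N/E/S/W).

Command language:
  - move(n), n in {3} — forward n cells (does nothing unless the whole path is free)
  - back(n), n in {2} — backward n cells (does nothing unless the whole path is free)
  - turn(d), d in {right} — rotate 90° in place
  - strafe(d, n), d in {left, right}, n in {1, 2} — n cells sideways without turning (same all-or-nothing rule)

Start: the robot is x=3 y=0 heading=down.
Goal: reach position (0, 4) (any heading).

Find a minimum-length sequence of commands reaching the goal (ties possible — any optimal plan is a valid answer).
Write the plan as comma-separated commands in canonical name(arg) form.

strafe(right, 2), back(2), back(2), strafe(right, 1)

t0: x=3 y=0 heading=down
t=1 strafe(right, 2) ⇒ x=1 y=0 heading=down
t=2 back(2) ⇒ x=1 y=2 heading=down
t=3 back(2) ⇒ x=1 y=4 heading=down
t=4 strafe(right, 1) ⇒ x=0 y=4 heading=down
no 3-step plan works, so 4 is optimal.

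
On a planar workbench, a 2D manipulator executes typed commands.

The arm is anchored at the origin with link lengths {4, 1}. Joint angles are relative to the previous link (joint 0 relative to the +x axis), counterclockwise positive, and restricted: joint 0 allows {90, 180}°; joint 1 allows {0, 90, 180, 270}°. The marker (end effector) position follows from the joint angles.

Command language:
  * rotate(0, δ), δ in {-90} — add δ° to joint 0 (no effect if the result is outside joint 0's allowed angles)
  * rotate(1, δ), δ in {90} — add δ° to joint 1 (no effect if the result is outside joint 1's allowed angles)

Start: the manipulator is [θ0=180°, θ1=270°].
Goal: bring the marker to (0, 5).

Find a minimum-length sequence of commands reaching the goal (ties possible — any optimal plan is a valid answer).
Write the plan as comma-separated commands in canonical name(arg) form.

rotate(0, -90), rotate(1, 90)

begin: [θ0=180°, θ1=270°]
[1] after rotate(0, -90): [θ0=90°, θ1=270°]
[2] after rotate(1, 90): [θ0=90°, θ1=0°]
no 1-step plan works, so 2 is optimal.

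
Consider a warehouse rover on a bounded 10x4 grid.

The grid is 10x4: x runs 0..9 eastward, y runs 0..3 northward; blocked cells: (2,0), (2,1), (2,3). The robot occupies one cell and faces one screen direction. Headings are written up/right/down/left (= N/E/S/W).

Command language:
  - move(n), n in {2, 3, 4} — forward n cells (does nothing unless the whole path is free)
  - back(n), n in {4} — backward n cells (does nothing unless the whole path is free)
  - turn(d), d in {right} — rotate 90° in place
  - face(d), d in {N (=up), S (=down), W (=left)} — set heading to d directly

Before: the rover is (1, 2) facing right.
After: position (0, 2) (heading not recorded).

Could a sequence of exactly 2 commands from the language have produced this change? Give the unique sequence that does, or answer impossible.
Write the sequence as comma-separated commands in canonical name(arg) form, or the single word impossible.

key: running back(4) before move(3) would end elsewhere — order is forced
initial: (1, 2) facing right
1. move(3) → (4, 2) facing right
2. back(4) → (0, 2) facing right
no other 2-command option fits: unique.

move(3), back(4)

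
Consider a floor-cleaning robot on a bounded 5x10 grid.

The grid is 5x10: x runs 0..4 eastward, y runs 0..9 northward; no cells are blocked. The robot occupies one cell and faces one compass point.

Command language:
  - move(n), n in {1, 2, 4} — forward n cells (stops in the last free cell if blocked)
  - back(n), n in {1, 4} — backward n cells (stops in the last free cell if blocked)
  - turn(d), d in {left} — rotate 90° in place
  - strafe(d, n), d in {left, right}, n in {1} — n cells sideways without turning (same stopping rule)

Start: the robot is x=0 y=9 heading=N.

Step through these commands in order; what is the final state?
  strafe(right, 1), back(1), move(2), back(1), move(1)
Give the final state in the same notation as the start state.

x=1 y=9 heading=N

start: x=0 y=9 heading=N
t=1 strafe(right, 1) ⇒ x=1 y=9 heading=N
t=2 back(1) ⇒ x=1 y=8 heading=N
t=3 move(2) ⇒ x=1 y=9 heading=N
t=4 back(1) ⇒ x=1 y=8 heading=N
t=5 move(1) ⇒ x=1 y=9 heading=N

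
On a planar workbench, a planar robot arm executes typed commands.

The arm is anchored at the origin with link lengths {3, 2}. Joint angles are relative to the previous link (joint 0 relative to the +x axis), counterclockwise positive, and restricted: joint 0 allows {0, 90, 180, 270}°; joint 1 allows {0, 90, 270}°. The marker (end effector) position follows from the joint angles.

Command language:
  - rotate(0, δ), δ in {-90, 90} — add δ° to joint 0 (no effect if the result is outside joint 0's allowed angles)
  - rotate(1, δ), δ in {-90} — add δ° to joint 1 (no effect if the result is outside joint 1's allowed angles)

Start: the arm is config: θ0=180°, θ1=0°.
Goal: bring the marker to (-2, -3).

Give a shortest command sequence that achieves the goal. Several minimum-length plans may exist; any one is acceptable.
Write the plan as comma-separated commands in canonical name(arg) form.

from: config: θ0=180°, θ1=0°
1. rotate(0, 90) → config: θ0=270°, θ1=0°
2. rotate(1, -90) → config: θ0=270°, θ1=270°
no 1-step plan works, so 2 is optimal.

rotate(0, 90), rotate(1, -90)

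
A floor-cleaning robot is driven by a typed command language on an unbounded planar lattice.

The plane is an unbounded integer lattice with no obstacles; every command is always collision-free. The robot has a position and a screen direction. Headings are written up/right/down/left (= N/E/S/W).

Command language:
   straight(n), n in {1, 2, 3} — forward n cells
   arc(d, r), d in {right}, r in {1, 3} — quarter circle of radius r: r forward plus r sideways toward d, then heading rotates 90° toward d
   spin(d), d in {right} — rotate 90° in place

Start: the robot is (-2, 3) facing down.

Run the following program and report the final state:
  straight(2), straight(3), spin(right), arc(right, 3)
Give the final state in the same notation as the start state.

initial: (-2, 3) facing down
1. straight(2) → (-2, 1) facing down
2. straight(3) → (-2, -2) facing down
3. spin(right) → (-2, -2) facing left
4. arc(right, 3) → (-5, 1) facing up

(-5, 1) facing up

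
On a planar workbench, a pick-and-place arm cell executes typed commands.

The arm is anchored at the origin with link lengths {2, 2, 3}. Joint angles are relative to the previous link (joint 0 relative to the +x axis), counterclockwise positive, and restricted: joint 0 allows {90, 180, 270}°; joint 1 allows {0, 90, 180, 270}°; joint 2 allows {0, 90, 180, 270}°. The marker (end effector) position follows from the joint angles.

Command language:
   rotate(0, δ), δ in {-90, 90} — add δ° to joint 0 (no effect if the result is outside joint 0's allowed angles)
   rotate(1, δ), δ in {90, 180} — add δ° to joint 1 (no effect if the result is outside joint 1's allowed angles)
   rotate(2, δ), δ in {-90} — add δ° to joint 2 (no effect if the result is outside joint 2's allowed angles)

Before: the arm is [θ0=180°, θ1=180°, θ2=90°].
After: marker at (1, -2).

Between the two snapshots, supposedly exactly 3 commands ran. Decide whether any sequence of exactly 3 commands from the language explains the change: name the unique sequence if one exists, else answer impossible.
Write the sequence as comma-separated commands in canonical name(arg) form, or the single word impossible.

rotate(1, 90), rotate(1, 90), rotate(1, 90)

begin: [θ0=180°, θ1=180°, θ2=90°]
1. rotate(1, 90) → [θ0=180°, θ1=270°, θ2=90°]
2. rotate(1, 90) → [θ0=180°, θ1=0°, θ2=90°]
3. rotate(1, 90) → [θ0=180°, θ1=90°, θ2=90°]
no other 3-command option fits: unique.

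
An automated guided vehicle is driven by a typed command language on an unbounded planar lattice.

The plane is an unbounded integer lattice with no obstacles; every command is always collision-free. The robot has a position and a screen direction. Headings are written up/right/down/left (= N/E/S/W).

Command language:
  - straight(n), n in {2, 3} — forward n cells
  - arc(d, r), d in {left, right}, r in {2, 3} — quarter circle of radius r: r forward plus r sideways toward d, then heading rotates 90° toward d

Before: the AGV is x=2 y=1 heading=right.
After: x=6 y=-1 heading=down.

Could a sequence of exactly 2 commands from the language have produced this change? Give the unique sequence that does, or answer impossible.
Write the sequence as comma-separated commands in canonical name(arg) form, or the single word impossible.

straight(2), arc(right, 2)

key: cell and facing (now S) both changed — the 2 commands mix motion and turning
initial: x=2 y=1 heading=right
t=1 straight(2) ⇒ x=4 y=1 heading=right
t=2 arc(right, 2) ⇒ x=6 y=-1 heading=down
no rival 2-sequence matches.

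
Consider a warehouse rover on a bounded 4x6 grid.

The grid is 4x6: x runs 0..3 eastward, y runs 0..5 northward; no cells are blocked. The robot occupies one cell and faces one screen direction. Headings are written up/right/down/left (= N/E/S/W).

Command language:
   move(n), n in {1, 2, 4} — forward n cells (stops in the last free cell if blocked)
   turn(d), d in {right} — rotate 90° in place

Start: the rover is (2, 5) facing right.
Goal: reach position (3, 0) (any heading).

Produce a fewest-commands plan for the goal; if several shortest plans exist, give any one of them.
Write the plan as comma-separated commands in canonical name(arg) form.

move(4), turn(right), move(4), move(4)

from: (2, 5) facing right
t=1 move(4) ⇒ (3, 5) facing right
t=2 turn(right) ⇒ (3, 5) facing down
t=3 move(4) ⇒ (3, 1) facing down
t=4 move(4) ⇒ (3, 0) facing down
nothing shorter than 4 reaches the goal.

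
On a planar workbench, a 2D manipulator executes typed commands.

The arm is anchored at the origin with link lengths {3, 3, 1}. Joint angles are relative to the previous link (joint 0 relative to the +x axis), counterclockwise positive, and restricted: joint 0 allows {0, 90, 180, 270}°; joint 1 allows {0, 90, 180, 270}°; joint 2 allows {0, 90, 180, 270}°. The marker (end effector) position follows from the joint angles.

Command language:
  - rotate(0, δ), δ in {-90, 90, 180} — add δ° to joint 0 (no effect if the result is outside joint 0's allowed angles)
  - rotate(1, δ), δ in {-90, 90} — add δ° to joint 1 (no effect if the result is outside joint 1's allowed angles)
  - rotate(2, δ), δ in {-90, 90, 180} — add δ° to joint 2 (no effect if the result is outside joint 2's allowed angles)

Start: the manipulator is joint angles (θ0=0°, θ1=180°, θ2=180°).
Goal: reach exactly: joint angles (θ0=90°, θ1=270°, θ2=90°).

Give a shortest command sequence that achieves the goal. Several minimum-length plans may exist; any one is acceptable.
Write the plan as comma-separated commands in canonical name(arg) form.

rotate(0, 90), rotate(1, 90), rotate(2, -90)

start: joint angles (θ0=0°, θ1=180°, θ2=180°)
1. rotate(0, 90) → joint angles (θ0=90°, θ1=180°, θ2=180°)
2. rotate(1, 90) → joint angles (θ0=90°, θ1=270°, θ2=180°)
3. rotate(2, -90) → joint angles (θ0=90°, θ1=270°, θ2=90°)
minimal: 3 command(s), checked below 3.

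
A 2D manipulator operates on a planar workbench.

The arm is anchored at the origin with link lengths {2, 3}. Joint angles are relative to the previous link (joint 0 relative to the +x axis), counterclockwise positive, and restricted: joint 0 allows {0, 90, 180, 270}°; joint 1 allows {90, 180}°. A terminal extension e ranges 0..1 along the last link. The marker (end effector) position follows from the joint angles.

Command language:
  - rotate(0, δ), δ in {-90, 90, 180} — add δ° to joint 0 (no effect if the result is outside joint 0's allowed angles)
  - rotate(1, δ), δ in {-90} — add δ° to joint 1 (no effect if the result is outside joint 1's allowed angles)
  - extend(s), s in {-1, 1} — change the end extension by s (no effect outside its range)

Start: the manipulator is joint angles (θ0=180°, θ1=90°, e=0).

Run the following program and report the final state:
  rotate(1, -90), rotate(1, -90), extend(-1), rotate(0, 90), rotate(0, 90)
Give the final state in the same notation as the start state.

t0: joint angles (θ0=180°, θ1=90°, e=0)
t=1 rotate(1, -90) ⇒ joint angles (θ0=180°, θ1=90°, e=0)
t=2 rotate(1, -90) ⇒ joint angles (θ0=180°, θ1=90°, e=0)
t=3 extend(-1) ⇒ joint angles (θ0=180°, θ1=90°, e=0)
t=4 rotate(0, 90) ⇒ joint angles (θ0=270°, θ1=90°, e=0)
t=5 rotate(0, 90) ⇒ joint angles (θ0=0°, θ1=90°, e=0)

joint angles (θ0=0°, θ1=90°, e=0)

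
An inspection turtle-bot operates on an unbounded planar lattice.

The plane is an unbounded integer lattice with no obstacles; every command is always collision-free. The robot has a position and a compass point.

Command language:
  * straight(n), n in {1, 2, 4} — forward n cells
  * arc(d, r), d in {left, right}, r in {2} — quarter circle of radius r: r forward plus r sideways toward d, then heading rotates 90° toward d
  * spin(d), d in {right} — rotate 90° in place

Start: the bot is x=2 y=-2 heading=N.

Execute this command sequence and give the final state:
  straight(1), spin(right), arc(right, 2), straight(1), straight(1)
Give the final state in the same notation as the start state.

t0: x=2 y=-2 heading=N
[1] after straight(1): x=2 y=-1 heading=N
[2] after spin(right): x=2 y=-1 heading=E
[3] after arc(right, 2): x=4 y=-3 heading=S
[4] after straight(1): x=4 y=-4 heading=S
[5] after straight(1): x=4 y=-5 heading=S

x=4 y=-5 heading=S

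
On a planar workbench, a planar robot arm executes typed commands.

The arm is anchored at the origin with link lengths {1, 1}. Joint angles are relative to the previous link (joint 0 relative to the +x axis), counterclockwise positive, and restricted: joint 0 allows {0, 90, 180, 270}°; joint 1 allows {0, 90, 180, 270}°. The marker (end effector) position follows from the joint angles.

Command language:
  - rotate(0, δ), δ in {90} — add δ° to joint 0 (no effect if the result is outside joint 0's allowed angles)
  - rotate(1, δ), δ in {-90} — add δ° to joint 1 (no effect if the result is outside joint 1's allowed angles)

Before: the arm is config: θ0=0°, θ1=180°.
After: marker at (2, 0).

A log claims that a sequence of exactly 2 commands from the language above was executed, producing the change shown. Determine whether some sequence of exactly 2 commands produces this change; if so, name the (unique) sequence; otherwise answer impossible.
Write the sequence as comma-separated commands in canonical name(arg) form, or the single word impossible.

rotate(1, -90), rotate(1, -90)

initial: config: θ0=0°, θ1=180°
step 1 (rotate(1, -90)): config: θ0=0°, θ1=90°
step 2 (rotate(1, -90)): config: θ0=0°, θ1=0°
no other 2-command option fits: unique.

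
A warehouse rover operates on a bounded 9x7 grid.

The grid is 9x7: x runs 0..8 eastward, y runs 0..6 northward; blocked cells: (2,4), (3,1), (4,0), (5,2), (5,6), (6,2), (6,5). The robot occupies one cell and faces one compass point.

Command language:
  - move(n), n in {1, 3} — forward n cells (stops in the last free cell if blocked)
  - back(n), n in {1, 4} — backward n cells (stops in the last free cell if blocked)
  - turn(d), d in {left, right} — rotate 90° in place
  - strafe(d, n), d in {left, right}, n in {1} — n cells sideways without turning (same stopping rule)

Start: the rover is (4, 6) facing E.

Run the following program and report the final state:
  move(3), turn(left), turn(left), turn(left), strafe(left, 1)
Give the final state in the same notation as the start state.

initial: (4, 6) facing E
1. move(3) → (4, 6) facing E
2. turn(left) → (4, 6) facing N
3. turn(left) → (4, 6) facing W
4. turn(left) → (4, 6) facing S
5. strafe(left, 1) → (4, 6) facing S

(4, 6) facing S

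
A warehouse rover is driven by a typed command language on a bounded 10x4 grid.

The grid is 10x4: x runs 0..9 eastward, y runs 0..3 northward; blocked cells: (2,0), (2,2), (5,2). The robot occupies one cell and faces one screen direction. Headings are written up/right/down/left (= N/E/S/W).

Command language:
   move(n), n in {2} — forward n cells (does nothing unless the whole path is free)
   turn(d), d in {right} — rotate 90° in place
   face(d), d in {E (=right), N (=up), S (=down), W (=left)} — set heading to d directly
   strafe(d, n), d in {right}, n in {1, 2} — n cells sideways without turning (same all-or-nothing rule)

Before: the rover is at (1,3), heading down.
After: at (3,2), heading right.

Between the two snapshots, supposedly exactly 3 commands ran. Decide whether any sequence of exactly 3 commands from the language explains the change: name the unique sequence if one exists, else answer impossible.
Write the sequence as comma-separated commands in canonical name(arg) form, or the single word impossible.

face(E), move(2), strafe(right, 1)

key: order matters: swapping face(E) and strafe(right, 1) lands elsewhere
begin: at (1,3), heading down
1. face(E) → at (1,3), heading right
2. move(2) → at (3,3), heading right
3. strafe(right, 1) → at (3,2), heading right
all 512 alternatives checked — unique.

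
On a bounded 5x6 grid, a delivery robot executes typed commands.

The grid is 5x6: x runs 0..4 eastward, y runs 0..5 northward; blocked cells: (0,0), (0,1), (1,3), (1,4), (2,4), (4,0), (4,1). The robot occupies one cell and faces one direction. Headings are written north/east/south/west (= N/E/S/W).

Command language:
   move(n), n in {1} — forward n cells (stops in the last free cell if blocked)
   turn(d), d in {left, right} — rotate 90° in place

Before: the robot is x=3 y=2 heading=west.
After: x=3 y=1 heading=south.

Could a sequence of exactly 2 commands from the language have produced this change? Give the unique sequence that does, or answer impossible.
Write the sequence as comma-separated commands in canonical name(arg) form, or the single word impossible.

turn(left), move(1)

key: cell and facing (now S) both changed — the 2 commands mix motion and turning
from: x=3 y=2 heading=west
1. turn(left) → x=3 y=2 heading=south
2. move(1) → x=3 y=1 heading=south
no other 2-command option fits: unique.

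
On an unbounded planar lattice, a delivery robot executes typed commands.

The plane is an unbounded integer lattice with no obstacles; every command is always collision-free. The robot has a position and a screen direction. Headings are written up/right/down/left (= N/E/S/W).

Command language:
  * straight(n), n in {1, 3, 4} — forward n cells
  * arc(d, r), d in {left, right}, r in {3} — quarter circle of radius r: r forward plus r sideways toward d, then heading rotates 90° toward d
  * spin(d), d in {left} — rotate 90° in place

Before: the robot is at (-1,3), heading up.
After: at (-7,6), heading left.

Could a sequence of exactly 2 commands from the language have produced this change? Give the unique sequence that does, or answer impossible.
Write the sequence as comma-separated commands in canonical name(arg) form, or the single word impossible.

arc(left, 3), straight(3)

key: order matters: swapping arc(left, 3) and straight(3) lands elsewhere
t0: at (-1,3), heading up
t=1 arc(left, 3) ⇒ at (-4,6), heading left
t=2 straight(3) ⇒ at (-7,6), heading left
no other 2-command option fits: unique.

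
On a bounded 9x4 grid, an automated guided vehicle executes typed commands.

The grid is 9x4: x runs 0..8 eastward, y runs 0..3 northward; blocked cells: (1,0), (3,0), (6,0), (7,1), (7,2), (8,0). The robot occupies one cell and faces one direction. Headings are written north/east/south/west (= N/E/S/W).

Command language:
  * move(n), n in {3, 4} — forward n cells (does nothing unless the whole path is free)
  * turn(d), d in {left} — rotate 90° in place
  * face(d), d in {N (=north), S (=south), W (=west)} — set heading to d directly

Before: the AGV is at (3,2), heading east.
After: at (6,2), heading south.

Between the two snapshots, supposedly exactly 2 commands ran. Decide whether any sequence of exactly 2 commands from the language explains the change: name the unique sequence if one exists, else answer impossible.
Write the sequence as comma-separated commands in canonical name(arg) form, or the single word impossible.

move(3), face(S)

key: order matters: swapping move(3) and face(S) lands elsewhere
begin: at (3,2), heading east
step 1 (move(3)): at (6,2), heading east
step 2 (face(S)): at (6,2), heading south
uniquely the one of 36 2-step routes that fits.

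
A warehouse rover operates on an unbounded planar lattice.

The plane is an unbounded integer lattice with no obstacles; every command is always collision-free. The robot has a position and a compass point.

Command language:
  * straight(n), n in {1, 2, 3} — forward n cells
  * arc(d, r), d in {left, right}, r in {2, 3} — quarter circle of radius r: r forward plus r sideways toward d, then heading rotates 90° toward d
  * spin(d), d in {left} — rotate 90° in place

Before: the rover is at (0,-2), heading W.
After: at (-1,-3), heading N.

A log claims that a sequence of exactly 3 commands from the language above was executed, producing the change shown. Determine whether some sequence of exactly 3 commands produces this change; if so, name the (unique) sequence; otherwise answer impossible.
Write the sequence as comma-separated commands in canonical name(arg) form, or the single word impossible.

arc(left, 3), spin(left), arc(left, 2)

key: position moved to (-1,-3) AND the heading swung to N — translation plus rotation needed
t0: at (0,-2), heading W
step 1 (arc(left, 3)): at (-3,-5), heading S
step 2 (spin(left)): at (-3,-5), heading E
step 3 (arc(left, 2)): at (-1,-3), heading N
no rival 3-sequence matches.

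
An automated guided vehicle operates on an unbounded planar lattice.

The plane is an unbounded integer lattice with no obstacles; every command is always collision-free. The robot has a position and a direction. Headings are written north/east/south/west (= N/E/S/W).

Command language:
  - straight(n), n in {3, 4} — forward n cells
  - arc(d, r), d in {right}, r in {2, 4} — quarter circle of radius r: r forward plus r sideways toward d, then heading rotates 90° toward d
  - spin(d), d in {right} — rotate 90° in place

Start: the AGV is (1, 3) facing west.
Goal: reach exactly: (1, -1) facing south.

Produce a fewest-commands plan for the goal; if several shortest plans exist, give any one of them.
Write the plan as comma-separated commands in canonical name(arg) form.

arc(right, 2), spin(right), arc(right, 2), straight(4)

from: (1, 3) facing west
t=1 arc(right, 2) ⇒ (-1, 5) facing north
t=2 spin(right) ⇒ (-1, 5) facing east
t=3 arc(right, 2) ⇒ (1, 3) facing south
t=4 straight(4) ⇒ (1, -1) facing south
no 3-step plan works, so 4 is optimal.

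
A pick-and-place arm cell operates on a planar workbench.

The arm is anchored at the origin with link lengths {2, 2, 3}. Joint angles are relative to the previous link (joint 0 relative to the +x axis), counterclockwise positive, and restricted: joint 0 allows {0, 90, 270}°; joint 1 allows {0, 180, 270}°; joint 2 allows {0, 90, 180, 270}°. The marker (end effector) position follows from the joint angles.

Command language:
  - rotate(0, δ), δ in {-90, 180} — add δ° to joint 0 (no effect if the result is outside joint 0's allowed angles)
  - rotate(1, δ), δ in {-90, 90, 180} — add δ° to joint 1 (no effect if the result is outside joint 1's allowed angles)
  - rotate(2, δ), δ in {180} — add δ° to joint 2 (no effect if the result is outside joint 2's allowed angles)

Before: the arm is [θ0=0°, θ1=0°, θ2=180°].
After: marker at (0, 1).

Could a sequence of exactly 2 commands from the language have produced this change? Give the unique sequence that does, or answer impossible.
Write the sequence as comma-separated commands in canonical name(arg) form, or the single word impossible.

rotate(0, -90), rotate(0, 180)

key: order matters: swapping rotate(0, -90) and rotate(0, 180) lands elsewhere
t0: [θ0=0°, θ1=0°, θ2=180°]
[1] after rotate(0, -90): [θ0=270°, θ1=0°, θ2=180°]
[2] after rotate(0, 180): [θ0=90°, θ1=0°, θ2=180°]
uniquely the one of 36 2-step routes that fits.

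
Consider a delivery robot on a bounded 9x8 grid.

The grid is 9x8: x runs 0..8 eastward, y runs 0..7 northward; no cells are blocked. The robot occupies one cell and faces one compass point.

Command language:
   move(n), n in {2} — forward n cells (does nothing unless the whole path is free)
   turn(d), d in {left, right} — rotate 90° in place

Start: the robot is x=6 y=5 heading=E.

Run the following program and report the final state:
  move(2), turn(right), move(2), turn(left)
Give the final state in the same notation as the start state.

x=8 y=3 heading=E

from: x=6 y=5 heading=E
1. move(2) → x=8 y=5 heading=E
2. turn(right) → x=8 y=5 heading=S
3. move(2) → x=8 y=3 heading=S
4. turn(left) → x=8 y=3 heading=E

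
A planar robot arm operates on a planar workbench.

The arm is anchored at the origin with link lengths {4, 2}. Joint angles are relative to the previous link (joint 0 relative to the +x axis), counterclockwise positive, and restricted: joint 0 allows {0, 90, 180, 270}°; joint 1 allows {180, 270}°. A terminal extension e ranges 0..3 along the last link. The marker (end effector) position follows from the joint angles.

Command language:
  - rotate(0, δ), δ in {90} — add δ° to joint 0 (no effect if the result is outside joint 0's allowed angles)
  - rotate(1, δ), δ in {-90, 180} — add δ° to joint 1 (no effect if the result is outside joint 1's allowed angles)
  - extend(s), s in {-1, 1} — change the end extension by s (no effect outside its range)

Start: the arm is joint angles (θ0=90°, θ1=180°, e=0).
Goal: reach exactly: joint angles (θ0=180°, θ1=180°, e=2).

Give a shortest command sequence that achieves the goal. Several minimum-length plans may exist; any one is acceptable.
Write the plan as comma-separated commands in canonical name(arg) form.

extend(1), extend(1), rotate(0, 90)

start: joint angles (θ0=90°, θ1=180°, e=0)
step 1 (extend(1)): joint angles (θ0=90°, θ1=180°, e=1)
step 2 (extend(1)): joint angles (θ0=90°, θ1=180°, e=2)
step 3 (rotate(0, 90)): joint angles (θ0=180°, θ1=180°, e=2)
no 2-step plan works, so 3 is optimal.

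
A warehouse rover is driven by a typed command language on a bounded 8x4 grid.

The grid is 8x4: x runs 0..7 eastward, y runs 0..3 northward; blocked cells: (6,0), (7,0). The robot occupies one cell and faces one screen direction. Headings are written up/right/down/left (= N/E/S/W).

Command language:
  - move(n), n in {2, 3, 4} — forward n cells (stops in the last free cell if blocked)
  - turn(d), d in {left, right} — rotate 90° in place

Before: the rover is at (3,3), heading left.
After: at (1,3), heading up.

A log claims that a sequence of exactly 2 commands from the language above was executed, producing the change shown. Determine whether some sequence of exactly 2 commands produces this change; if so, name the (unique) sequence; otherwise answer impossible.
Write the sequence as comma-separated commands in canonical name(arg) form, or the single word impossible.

move(2), turn(right)

key: running turn(right) before move(2) would end elsewhere — order is forced
t0: at (3,3), heading left
t=1 move(2) ⇒ at (1,3), heading left
t=2 turn(right) ⇒ at (1,3), heading up
all 25 alternatives checked — unique.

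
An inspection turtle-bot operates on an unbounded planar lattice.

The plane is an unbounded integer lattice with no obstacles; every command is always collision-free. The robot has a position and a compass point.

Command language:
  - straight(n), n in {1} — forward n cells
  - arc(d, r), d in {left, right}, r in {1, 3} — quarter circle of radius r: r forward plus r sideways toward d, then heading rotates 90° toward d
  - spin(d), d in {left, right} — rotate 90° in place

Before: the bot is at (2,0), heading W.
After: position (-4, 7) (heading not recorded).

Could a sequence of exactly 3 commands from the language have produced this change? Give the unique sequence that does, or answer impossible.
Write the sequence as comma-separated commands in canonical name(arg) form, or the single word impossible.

key: running arc(left, 3) before arc(right, 3) would end elsewhere — order is forced
t0: at (2,0), heading W
step 1 (arc(right, 3)): at (-1,3), heading N
step 2 (straight(1)): at (-1,4), heading N
step 3 (arc(left, 3)): at (-4,7), heading W
no rival 3-sequence matches.

arc(right, 3), straight(1), arc(left, 3)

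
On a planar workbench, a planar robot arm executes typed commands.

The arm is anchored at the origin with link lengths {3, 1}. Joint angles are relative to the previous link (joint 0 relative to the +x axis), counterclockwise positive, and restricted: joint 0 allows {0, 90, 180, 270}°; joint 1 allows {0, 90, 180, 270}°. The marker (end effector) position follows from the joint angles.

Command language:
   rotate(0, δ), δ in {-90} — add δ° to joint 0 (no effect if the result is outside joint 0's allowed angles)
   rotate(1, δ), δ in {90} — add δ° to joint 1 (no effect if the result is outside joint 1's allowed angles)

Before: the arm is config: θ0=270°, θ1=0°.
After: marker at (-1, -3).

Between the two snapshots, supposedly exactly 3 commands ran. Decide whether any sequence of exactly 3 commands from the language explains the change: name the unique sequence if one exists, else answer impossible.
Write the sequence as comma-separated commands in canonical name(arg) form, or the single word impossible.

rotate(1, 90), rotate(1, 90), rotate(1, 90)

start: config: θ0=270°, θ1=0°
[1] after rotate(1, 90): config: θ0=270°, θ1=90°
[2] after rotate(1, 90): config: θ0=270°, θ1=180°
[3] after rotate(1, 90): config: θ0=270°, θ1=270°
no rival 3-sequence matches.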